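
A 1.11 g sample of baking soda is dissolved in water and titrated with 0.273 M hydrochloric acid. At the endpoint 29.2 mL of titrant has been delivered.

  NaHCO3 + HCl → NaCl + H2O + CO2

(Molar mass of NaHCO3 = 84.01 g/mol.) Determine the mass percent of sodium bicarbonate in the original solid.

60.3 %

n(HCl) = 0.0292 L × 0.273 mol/L = 7.97 × 10^-3 mol
n(NaHCO3) = 7.97 × 10^-3 mol (1:1 ratio)
mass of NaHCO3 = 7.97 × 10^-3 × 84.01 g/mol = 0.670 g
% NaHCO3 = 0.670 / 1.11 × 100 = 60.3 %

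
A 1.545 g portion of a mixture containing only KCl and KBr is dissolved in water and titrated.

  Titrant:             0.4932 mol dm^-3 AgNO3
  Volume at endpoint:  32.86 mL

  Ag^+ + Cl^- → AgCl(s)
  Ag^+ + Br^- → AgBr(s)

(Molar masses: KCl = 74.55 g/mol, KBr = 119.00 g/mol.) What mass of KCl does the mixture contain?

n(AgNO3) = 0.03286 × 0.4932 = 0.01621 mol
Let x = n(KCl), y = n(KBr).
Titrant: 1x + 1y = 0.01621;  mass: 74.55x + 119.00y = 1.545
Solving, x = 8.629 × 10^-3 mol, y = 7.577 × 10^-3 mol
mass of KCl = 8.629 × 10^-3 × 74.55 = 0.6433 g

0.6433 g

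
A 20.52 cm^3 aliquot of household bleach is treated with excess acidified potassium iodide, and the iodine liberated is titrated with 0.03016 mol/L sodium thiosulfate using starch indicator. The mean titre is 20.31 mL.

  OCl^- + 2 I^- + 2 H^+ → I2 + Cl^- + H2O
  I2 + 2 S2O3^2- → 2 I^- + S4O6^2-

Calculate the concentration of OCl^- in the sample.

0.01493 mol/L

n(S2O3^2-) = 0.02031 × 0.03016 = 6.125 × 10^-4 mol
n(I2) = n(S2O3^2-)/2 = 3.063 × 10^-4 mol
n(OCl^-) in the aliquot = 3.063 × 10^-4 mol (1:1 ratio)
[OCl^-] = 3.063 × 10^-4 / 0.02052 = 0.01493 mol/L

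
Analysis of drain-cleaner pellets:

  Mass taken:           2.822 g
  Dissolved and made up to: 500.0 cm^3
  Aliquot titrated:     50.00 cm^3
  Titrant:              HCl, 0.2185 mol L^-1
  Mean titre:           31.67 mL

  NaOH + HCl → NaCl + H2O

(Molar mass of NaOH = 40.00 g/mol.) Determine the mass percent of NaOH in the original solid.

98.08 %

n(HCl) per titration = 0.03167 × 0.2185 = 6.920 × 10^-3 mol
n(NaOH) in each aliquot = 6.920 × 10^-3 mol (1:1 ratio)
n(NaOH) in the whole flask = 6.920 × 10^-3 × 500.0/50.00 = 0.06920 mol
mass of NaOH = 0.06920 × 40.00 = 2.768 g
% NaOH = 2.768 / 2.822 × 100 = 98.08 %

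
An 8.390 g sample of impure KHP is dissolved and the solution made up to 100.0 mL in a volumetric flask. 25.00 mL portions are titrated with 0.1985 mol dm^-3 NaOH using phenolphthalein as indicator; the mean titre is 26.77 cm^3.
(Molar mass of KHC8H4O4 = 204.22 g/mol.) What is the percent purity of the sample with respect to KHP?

KHC8H4O4 + NaOH → KNaC8H4O4 + H2O
n(NaOH) per titration = 0.02677 × 0.1985 = 5.314 × 10^-3 mol
n(KHC8H4O4) in each aliquot = 5.314 × 10^-3 mol (1:1 ratio)
n(KHC8H4O4) in the whole flask = 5.314 × 10^-3 × 100.0/25.00 = 0.02126 mol
mass of KHC8H4O4 = 0.02126 × 204.22 = 4.341 g
% KHC8H4O4 = 4.341 / 8.390 × 100 = 51.74 %

51.74 %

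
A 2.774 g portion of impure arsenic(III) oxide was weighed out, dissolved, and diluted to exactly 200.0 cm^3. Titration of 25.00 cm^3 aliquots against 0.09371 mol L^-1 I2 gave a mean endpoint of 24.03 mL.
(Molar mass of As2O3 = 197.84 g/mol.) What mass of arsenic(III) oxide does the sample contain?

As2O3 + 2 I2 + 2 H2O → As2O5 + 4 HI
n(I2) per titration = 0.02403 × 0.09371 = 2.252 × 10^-3 mol
From the 1:2 ratio, n(As2O3) in each aliquot = 1/2 × 2.252 × 10^-3 = 1.126 × 10^-3 mol
n(As2O3) in the whole flask = 1.126 × 10^-3 × 200.0/25.00 = 9.007 × 10^-3 mol
mass of As2O3 = 9.007 × 10^-3 × 197.84 = 1.782 g

1.782 g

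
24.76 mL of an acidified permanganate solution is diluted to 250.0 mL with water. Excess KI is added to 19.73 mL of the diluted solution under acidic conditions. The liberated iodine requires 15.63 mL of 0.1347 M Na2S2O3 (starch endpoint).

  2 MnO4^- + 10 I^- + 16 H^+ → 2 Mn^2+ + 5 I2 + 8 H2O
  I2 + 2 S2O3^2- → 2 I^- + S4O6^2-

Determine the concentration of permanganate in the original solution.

0.2155 M

n(S2O3^2-) = 0.01563 × 0.1347 = 2.105 × 10^-3 mol
n(I2) = n(S2O3^2-)/2 = 1.053 × 10^-3 mol
From the 2:5 ratio, n(MnO4^-) in the aliquot = 2/5 × 1.053 × 10^-3 = 4.211 × 10^-4 mol
[MnO4^-]_dilute = 4.211 × 10^-4 / 0.01973 = 0.02134 mol/L
[MnO4^-]_original = 0.02134 × 250.0/24.76 = 0.2155 mol/L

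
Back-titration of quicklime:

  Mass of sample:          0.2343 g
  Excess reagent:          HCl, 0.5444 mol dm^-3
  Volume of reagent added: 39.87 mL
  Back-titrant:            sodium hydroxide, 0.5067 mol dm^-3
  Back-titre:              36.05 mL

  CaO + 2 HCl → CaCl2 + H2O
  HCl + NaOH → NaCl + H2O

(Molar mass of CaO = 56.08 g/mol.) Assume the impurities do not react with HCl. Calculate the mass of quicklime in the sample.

n(HCl) added = 0.03987 × 0.5444 = 0.02171 mol
n(NaOH) used in back-titration = 0.03605 × 0.5067 = 0.01827 mol
n(HCl) left over = 0.01827 mol (1:1 ratio)
n(HCl) consumed by analyte = 0.02171 − 0.01827 = 3.439 × 10^-3 mol
From the 1:2 ratio, n(CaO) = 1/2 × 3.439 × 10^-3 = 1.719 × 10^-3 mol
mass of CaO = 1.719 × 10^-3 × 56.08 = 0.09642 g

0.09642 g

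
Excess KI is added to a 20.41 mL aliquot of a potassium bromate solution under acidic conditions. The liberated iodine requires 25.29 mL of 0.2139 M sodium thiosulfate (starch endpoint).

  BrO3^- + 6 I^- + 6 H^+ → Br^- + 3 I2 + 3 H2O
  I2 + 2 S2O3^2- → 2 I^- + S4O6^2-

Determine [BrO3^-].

0.04417 M

n(S2O3^2-) = 0.02529 × 0.2139 = 5.410 × 10^-3 mol
n(I2) = n(S2O3^2-)/2 = 2.705 × 10^-3 mol
From the 1:3 ratio, n(BrO3^-) in the aliquot = 1/3 × 2.705 × 10^-3 = 9.016 × 10^-4 mol
[BrO3^-] = 9.016 × 10^-4 / 0.02041 = 0.04417 mol/L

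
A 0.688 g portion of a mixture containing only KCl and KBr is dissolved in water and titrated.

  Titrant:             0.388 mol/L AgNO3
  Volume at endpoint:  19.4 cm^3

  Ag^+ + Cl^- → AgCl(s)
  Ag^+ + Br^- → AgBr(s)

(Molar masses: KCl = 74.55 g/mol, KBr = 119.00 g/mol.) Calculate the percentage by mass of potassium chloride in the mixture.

50.6 %

n(AgNO3) = 0.0194 × 0.388 = 7.53 × 10^-3 mol
Let x = n(KCl), y = n(KBr).
Titrant: 1x + 1y = 7.53 × 10^-3;  mass: 74.55x + 119.00y = 0.688
Solving, x = 4.67 × 10^-3 mol, y = 2.85 × 10^-3 mol
mass of KCl = 4.67 × 10^-3 × 74.55 = 0.348 g
% KCl = 0.348 / 0.688 × 100 = 50.6 %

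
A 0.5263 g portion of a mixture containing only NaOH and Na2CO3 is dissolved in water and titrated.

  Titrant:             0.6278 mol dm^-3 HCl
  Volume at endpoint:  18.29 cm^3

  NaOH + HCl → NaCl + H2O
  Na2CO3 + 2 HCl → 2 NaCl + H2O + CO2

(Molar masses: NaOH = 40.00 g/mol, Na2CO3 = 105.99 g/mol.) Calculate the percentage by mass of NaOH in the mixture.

n(HCl) = 0.01829 × 0.6278 = 0.01148 mol
Let x = n(NaOH), y = n(Na2CO3).
Titrant: 1x + 2y = 0.01148;  mass: 40.00x + 105.99y = 0.5263
Solving, x = 6.327 × 10^-3 mol, y = 2.578 × 10^-3 mol
mass of NaOH = 6.327 × 10^-3 × 40.00 = 0.2531 g
% NaOH = 0.2531 / 0.5263 × 100 = 48.08 %

48.08 %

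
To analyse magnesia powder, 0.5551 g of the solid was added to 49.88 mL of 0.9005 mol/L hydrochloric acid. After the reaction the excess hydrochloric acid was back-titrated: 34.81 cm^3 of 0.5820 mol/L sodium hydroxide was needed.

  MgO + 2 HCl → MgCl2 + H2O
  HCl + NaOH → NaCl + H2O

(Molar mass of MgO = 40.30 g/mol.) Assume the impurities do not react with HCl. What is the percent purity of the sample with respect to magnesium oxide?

89.51 %

n(HCl) added = 0.04988 × 0.9005 = 0.04492 mol
n(NaOH) used in back-titration = 0.03481 × 0.5820 = 0.02026 mol
n(HCl) left over = 0.02026 mol (1:1 ratio)
n(HCl) consumed by analyte = 0.04492 − 0.02026 = 0.02466 mol
From the 1:2 ratio, n(MgO) = 1/2 × 0.02466 = 0.01233 mol
mass of MgO = 0.01233 × 40.30 = 0.4968 g
% MgO = 0.4968 / 0.5551 × 100 = 89.51 %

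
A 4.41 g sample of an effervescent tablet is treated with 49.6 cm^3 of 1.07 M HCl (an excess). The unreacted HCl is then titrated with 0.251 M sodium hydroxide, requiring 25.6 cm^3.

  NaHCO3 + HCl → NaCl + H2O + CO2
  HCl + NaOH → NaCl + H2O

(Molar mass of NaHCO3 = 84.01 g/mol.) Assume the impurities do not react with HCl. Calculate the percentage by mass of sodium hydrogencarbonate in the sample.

n(HCl) added = 0.0496 × 1.07 = 0.0531 mol
n(NaOH) used in back-titration = 0.0256 × 0.251 = 6.43 × 10^-3 mol
n(HCl) left over = 6.43 × 10^-3 mol (1:1 ratio)
n(HCl) consumed by analyte = 0.0531 − 6.43 × 10^-3 = 0.0466 mol
n(NaHCO3) = 0.0466 mol (1:1 ratio)
mass of NaHCO3 = 0.0466 × 84.01 = 3.92 g
% NaHCO3 = 3.92 / 4.41 × 100 = 88.9 %

88.9 %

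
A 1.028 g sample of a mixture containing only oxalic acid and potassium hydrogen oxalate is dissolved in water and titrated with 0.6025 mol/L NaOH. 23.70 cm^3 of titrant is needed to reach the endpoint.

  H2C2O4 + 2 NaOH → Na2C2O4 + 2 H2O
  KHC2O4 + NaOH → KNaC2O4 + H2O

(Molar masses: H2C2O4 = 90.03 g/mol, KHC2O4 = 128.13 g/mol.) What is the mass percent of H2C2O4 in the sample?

42.23 %

n(NaOH) = 0.02370 × 0.6025 = 0.01428 mol
Let x = n(H2C2O4), y = n(KHC2O4).
Titrant: 2x + 1y = 0.01428;  mass: 90.03x + 128.13y = 1.028
Solving, x = 4.822 × 10^-3 mol, y = 4.635 × 10^-3 mol
mass of H2C2O4 = 4.822 × 10^-3 × 90.03 = 0.4341 g
% H2C2O4 = 0.4341 / 1.028 × 100 = 42.23 %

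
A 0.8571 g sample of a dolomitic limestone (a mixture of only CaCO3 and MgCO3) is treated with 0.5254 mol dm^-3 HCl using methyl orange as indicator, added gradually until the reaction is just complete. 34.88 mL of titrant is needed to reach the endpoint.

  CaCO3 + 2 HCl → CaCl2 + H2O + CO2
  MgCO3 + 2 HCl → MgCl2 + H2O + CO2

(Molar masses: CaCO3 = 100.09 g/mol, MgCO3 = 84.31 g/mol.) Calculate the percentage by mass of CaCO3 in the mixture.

62.58 %

n(HCl) = 0.03488 × 0.5254 = 0.01833 mol
Let x = n(CaCO3), y = n(MgCO3).
Titrant: 2x + 2y = 0.01833;  mass: 100.09x + 84.31y = 0.8571
Solving, x = 5.359 × 10^-3 mol, y = 3.804 × 10^-3 mol
mass of CaCO3 = 5.359 × 10^-3 × 100.09 = 0.5364 g
% CaCO3 = 0.5364 / 0.8571 × 100 = 62.58 %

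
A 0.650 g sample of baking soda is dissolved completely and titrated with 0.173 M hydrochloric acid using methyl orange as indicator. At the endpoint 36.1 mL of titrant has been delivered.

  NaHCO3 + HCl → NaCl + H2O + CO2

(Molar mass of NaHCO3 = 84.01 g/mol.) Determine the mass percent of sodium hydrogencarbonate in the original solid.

80.7 %

n(HCl) = 0.0361 L × 0.173 mol/L = 6.25 × 10^-3 mol
n(NaHCO3) = 6.25 × 10^-3 mol (1:1 ratio)
mass of NaHCO3 = 6.25 × 10^-3 × 84.01 g/mol = 0.525 g
% NaHCO3 = 0.525 / 0.650 × 100 = 80.7 %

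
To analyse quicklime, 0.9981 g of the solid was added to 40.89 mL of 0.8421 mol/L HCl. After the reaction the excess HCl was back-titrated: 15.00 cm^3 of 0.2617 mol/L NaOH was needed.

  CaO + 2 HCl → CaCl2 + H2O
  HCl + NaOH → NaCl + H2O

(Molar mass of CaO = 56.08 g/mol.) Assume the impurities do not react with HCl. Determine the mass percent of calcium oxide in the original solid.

n(HCl) added = 0.04089 × 0.8421 = 0.03443 mol
n(NaOH) used in back-titration = 0.01500 × 0.2617 = 3.925 × 10^-3 mol
n(HCl) left over = 3.925 × 10^-3 mol (1:1 ratio)
n(HCl) consumed by analyte = 0.03443 − 3.925 × 10^-3 = 0.03051 mol
From the 1:2 ratio, n(CaO) = 1/2 × 0.03051 = 0.01525 mol
mass of CaO = 0.01525 × 56.08 = 0.8554 g
% CaO = 0.8554 / 0.9981 × 100 = 85.71 %

85.71 %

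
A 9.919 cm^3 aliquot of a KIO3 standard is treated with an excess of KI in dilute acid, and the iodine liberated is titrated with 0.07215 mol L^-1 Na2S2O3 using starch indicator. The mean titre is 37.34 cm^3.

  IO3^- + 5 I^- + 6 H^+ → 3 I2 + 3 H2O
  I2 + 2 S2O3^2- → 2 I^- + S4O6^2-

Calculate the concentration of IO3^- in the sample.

0.04527 mol/L

n(S2O3^2-) = 0.03734 × 0.07215 = 2.694 × 10^-3 mol
n(I2) = n(S2O3^2-)/2 = 1.347 × 10^-3 mol
From the 1:3 ratio, n(IO3^-) in the aliquot = 1/3 × 1.347 × 10^-3 = 4.490 × 10^-4 mol
[IO3^-] = 4.490 × 10^-4 / 0.009919 = 0.04527 mol/L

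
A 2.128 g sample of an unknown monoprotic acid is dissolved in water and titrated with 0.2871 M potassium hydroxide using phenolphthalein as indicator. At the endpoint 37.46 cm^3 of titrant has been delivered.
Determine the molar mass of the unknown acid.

197.9 g/mol

n(KOH) = 0.03746 L × 0.2871 mol/L = 0.01075 mol
n(HA) = 0.01075 mol (1:1 ratio)
M = m / n = 2.128 g / 0.01075 mol = 197.9 g/mol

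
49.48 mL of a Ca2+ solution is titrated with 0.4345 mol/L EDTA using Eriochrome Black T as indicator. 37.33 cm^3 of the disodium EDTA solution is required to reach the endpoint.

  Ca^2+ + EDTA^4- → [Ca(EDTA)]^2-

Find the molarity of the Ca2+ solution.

n(EDTA) = 0.03733 L × 0.4345 mol/L = 0.01622 mol
n(Ca2+) = 0.01622 mol (1:1 mole ratio)
[Ca2+] = 0.01622 mol / 0.04948 L = 0.3278 mol/L

0.3278 mol/L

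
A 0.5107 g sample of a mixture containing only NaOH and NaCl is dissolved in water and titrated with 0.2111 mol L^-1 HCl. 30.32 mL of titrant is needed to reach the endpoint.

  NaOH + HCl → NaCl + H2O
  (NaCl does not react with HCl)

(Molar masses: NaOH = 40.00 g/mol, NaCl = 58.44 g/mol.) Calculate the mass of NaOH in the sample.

n(HCl) = 0.03032 × 0.2111 = 6.401 × 10^-3 mol
Let x = n(NaOH), y = n(NaCl).
Titrant: 1x = 6.401 × 10^-3;  mass: 40.00x + 58.44y = 0.5107
Solving, x = 6.401 × 10^-3 mol, y = 4.358 × 10^-3 mol
mass of NaOH = 6.401 × 10^-3 × 40.00 = 0.2560 g

0.2560 g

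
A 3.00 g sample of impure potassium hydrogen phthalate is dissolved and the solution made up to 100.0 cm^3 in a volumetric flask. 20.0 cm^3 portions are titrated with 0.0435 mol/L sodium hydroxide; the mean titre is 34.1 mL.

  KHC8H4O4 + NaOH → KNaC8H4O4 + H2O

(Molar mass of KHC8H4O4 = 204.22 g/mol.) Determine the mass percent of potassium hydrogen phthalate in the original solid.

n(NaOH) per titration = 0.0341 × 0.0435 = 1.48 × 10^-3 mol
n(KHC8H4O4) in each aliquot = 1.48 × 10^-3 mol (1:1 ratio)
n(KHC8H4O4) in the whole flask = 1.48 × 10^-3 × 100.0/20.0 = 7.42 × 10^-3 mol
mass of KHC8H4O4 = 7.42 × 10^-3 × 204.22 = 1.51 g
% KHC8H4O4 = 1.51 / 3.00 × 100 = 50.5 %

50.5 %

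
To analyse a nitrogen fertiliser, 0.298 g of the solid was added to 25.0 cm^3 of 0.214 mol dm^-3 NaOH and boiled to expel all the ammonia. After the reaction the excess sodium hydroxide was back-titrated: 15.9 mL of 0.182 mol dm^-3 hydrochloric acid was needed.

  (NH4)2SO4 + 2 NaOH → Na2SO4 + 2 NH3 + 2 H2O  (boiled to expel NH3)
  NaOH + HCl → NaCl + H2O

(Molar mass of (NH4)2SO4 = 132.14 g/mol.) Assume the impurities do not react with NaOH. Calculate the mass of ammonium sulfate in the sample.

0.162 g

n(NaOH) added = 0.0250 × 0.214 = 5.35 × 10^-3 mol
n(HCl) used in back-titration = 0.0159 × 0.182 = 2.89 × 10^-3 mol
n(NaOH) left over = 2.89 × 10^-3 mol (1:1 ratio)
n(NaOH) consumed by analyte = 5.35 × 10^-3 − 2.89 × 10^-3 = 2.46 × 10^-3 mol
From the 1:2 ratio, n((NH4)2SO4) = 1/2 × 2.46 × 10^-3 = 1.23 × 10^-3 mol
mass of (NH4)2SO4 = 1.23 × 10^-3 × 132.14 = 0.162 g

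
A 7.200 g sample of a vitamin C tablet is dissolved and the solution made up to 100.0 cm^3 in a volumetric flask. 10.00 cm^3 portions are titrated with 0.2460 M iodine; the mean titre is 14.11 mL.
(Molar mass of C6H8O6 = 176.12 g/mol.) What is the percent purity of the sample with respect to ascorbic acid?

84.91 %

C6H8O6 + I2 → C6H6O6 + 2 HI
n(I2) per titration = 0.01411 × 0.2460 = 3.471 × 10^-3 mol
n(C6H8O6) in each aliquot = 3.471 × 10^-3 mol (1:1 ratio)
n(C6H8O6) in the whole flask = 3.471 × 10^-3 × 100.0/10.00 = 0.03471 mol
mass of C6H8O6 = 0.03471 × 176.12 = 6.113 g
% C6H8O6 = 6.113 / 7.200 × 100 = 84.91 %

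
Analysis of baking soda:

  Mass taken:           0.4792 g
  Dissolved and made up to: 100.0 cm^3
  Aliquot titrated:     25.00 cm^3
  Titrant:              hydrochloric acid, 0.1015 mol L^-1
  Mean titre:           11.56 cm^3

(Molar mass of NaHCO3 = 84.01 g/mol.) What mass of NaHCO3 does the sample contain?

0.3943 g

NaHCO3 + HCl → NaCl + H2O + CO2
n(HCl) per titration = 0.01156 × 0.1015 = 1.173 × 10^-3 mol
n(NaHCO3) in each aliquot = 1.173 × 10^-3 mol (1:1 ratio)
n(NaHCO3) in the whole flask = 1.173 × 10^-3 × 100.0/25.00 = 4.693 × 10^-3 mol
mass of NaHCO3 = 4.693 × 10^-3 × 84.01 = 0.3943 g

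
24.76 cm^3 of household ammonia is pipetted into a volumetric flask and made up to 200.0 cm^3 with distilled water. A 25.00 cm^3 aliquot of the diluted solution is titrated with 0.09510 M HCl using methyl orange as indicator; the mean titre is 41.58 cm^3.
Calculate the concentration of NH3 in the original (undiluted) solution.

NH3 + HCl → NH4Cl
n(HCl) = 0.04158 × 0.09510 = 3.954 × 10^-3 mol
n(NH3) in the aliquot = 3.954 × 10^-3 mol (1:1 ratio)
[NH3]_dilute = 3.954 × 10^-3 / 0.02500 = 0.1582 mol/L
Dilution factor = 200.0 / 24.76 = 8.078
[NH3]_stock = 0.1582 × 8.078 = 1.278 mol/L

1.278 M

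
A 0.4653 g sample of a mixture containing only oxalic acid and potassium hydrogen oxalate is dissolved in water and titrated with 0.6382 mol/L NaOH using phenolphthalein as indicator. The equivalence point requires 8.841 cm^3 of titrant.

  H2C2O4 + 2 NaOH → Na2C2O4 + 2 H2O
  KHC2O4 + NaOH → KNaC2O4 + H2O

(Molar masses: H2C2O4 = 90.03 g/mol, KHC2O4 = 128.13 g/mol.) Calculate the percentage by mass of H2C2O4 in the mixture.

n(NaOH) = 0.008841 × 0.6382 = 5.642 × 10^-3 mol
Let x = n(H2C2O4), y = n(KHC2O4).
Titrant: 2x + 1y = 5.642 × 10^-3;  mass: 90.03x + 128.13y = 0.4653
Solving, x = 1.550 × 10^-3 mol, y = 2.542 × 10^-3 mol
mass of H2C2O4 = 1.550 × 10^-3 × 90.03 = 0.1395 g
% H2C2O4 = 0.1395 / 0.4653 × 100 = 29.99 %

29.99 %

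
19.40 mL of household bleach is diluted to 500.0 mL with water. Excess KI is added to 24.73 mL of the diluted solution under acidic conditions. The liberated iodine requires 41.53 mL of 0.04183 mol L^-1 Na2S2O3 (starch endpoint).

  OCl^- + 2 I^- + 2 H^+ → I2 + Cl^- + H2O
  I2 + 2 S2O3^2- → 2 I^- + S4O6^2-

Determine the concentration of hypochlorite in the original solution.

n(S2O3^2-) = 0.04153 × 0.04183 = 1.737 × 10^-3 mol
n(I2) = n(S2O3^2-)/2 = 8.686 × 10^-4 mol
n(OCl^-) in the aliquot = 8.686 × 10^-4 mol (1:1 ratio)
[OCl^-]_dilute = 8.686 × 10^-4 / 0.02473 = 0.03512 mol/L
[OCl^-]_original = 0.03512 × 500.0/19.40 = 0.9052 mol/L

0.9052 mol/L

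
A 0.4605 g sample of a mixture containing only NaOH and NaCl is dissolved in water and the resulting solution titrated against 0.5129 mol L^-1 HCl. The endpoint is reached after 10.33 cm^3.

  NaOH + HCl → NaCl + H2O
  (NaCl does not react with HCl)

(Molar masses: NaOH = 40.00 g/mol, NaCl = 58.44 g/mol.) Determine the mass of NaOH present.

n(HCl) = 0.01033 × 0.5129 = 5.298 × 10^-3 mol
Let x = n(NaOH), y = n(NaCl).
Titrant: 1x = 5.298 × 10^-3;  mass: 40.00x + 58.44y = 0.4605
Solving, x = 5.298 × 10^-3 mol, y = 4.253 × 10^-3 mol
mass of NaOH = 5.298 × 10^-3 × 40.00 = 0.2119 g

0.2119 g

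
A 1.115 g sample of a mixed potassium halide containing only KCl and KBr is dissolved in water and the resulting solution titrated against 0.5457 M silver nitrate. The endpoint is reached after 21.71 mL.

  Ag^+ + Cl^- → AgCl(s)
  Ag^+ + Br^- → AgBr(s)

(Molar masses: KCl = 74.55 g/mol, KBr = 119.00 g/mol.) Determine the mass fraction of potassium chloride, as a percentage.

44.34 %

n(AgNO3) = 0.02171 × 0.5457 = 0.01185 mol
Let x = n(KCl), y = n(KBr).
Titrant: 1x + 1y = 0.01185;  mass: 74.55x + 119.00y = 1.115
Solving, x = 6.632 × 10^-3 mol, y = 5.215 × 10^-3 mol
mass of KCl = 6.632 × 10^-3 × 74.55 = 0.4944 g
% KCl = 0.4944 / 1.115 × 100 = 44.34 %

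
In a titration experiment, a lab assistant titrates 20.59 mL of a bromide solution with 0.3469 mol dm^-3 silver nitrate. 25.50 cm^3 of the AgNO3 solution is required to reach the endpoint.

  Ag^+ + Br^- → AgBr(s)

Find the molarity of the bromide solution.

n(AgNO3) = 0.02550 L × 0.3469 mol/L = 8.846 × 10^-3 mol
n(Br-) = 8.846 × 10^-3 mol (1:1 mole ratio)
[Br-] = 8.846 × 10^-3 mol / 0.02059 L = 0.4296 mol/L

0.4296 mol/L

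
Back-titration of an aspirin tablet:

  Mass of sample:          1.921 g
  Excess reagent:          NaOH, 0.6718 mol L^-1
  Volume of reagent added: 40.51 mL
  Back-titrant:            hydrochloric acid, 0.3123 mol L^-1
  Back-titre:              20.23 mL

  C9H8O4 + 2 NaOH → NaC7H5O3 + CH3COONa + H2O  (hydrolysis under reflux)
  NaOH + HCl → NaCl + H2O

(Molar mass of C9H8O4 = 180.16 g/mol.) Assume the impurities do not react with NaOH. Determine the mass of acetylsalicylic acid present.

n(NaOH) added = 0.04051 × 0.6718 = 0.02721 mol
n(HCl) used in back-titration = 0.02023 × 0.3123 = 6.318 × 10^-3 mol
n(NaOH) left over = 6.318 × 10^-3 mol (1:1 ratio)
n(NaOH) consumed by analyte = 0.02721 − 6.318 × 10^-3 = 0.02090 mol
From the 1:2 ratio, n(C9H8O4) = 1/2 × 0.02090 = 0.01045 mol
mass of C9H8O4 = 0.01045 × 180.16 = 1.882 g

1.882 g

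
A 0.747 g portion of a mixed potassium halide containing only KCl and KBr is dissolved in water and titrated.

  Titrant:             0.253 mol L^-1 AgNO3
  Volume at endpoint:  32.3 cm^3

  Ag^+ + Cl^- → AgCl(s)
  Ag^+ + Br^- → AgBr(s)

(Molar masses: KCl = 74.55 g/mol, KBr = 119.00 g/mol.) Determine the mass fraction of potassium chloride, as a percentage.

n(AgNO3) = 0.0323 × 0.253 = 8.17 × 10^-3 mol
Let x = n(KCl), y = n(KBr).
Titrant: 1x + 1y = 8.17 × 10^-3;  mass: 74.55x + 119.00y = 0.747
Solving, x = 5.07 × 10^-3 mol, y = 3.10 × 10^-3 mol
mass of KCl = 5.07 × 10^-3 × 74.55 = 0.378 g
% KCl = 0.378 / 0.747 × 100 = 50.6 %

50.6 %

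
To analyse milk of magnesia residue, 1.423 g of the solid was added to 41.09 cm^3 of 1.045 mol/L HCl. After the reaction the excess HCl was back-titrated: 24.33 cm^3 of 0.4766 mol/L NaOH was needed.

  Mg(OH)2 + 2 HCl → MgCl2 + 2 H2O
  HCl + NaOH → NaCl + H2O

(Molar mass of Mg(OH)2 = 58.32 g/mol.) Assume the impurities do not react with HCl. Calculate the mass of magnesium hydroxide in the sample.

0.9140 g

n(HCl) added = 0.04109 × 1.045 = 0.04294 mol
n(NaOH) used in back-titration = 0.02433 × 0.4766 = 0.01160 mol
n(HCl) left over = 0.01160 mol (1:1 ratio)
n(HCl) consumed by analyte = 0.04294 − 0.01160 = 0.03134 mol
From the 1:2 ratio, n(Mg(OH)2) = 1/2 × 0.03134 = 0.01567 mol
mass of Mg(OH)2 = 0.01567 × 58.32 = 0.9140 g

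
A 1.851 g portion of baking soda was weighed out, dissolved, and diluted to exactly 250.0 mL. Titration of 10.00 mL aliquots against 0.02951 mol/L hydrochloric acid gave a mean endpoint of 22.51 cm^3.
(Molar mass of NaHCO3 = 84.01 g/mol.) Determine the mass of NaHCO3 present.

NaHCO3 + HCl → NaCl + H2O + CO2
n(HCl) per titration = 0.02251 × 0.02951 = 6.643 × 10^-4 mol
n(NaHCO3) in each aliquot = 6.643 × 10^-4 mol (1:1 ratio)
n(NaHCO3) in the whole flask = 6.643 × 10^-4 × 250.0/10.00 = 0.01661 mol
mass of NaHCO3 = 0.01661 × 84.01 = 1.395 g

1.395 g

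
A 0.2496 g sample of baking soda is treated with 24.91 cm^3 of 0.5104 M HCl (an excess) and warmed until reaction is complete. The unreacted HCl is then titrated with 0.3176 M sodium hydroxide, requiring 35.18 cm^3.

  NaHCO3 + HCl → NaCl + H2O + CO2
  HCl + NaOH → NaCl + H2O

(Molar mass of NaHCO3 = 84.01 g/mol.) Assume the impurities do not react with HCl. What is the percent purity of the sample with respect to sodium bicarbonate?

51.86 %

n(HCl) added = 0.02491 × 0.5104 = 0.01271 mol
n(NaOH) used in back-titration = 0.03518 × 0.3176 = 0.01117 mol
n(HCl) left over = 0.01117 mol (1:1 ratio)
n(HCl) consumed by analyte = 0.01271 − 0.01117 = 1.541 × 10^-3 mol
n(NaHCO3) = 1.541 × 10^-3 mol (1:1 ratio)
mass of NaHCO3 = 1.541 × 10^-3 × 84.01 = 0.1295 g
% NaHCO3 = 0.1295 / 0.2496 × 100 = 51.86 %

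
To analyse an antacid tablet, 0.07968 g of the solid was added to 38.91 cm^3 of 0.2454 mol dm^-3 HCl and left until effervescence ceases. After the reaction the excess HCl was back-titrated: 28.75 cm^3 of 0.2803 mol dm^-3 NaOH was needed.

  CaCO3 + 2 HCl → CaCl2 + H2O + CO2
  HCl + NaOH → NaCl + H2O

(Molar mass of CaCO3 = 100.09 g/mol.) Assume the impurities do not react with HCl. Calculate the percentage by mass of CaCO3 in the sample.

n(HCl) added = 0.03891 × 0.2454 = 9.549 × 10^-3 mol
n(NaOH) used in back-titration = 0.02875 × 0.2803 = 8.059 × 10^-3 mol
n(HCl) left over = 8.059 × 10^-3 mol (1:1 ratio)
n(HCl) consumed by analyte = 9.549 × 10^-3 − 8.059 × 10^-3 = 1.490 × 10^-3 mol
From the 1:2 ratio, n(CaCO3) = 1/2 × 1.490 × 10^-3 = 7.449 × 10^-4 mol
mass of CaCO3 = 7.449 × 10^-4 × 100.09 = 0.07456 g
% CaCO3 = 0.07456 / 0.07968 × 100 = 93.58 %

93.58 %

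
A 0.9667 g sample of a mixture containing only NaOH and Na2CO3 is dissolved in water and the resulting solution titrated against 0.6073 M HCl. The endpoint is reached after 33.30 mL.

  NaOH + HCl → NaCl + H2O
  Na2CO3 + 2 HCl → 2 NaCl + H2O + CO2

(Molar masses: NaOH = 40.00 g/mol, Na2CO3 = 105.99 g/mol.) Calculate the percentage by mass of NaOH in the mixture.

33.44 %

n(HCl) = 0.03330 × 0.6073 = 0.02022 mol
Let x = n(NaOH), y = n(Na2CO3).
Titrant: 1x + 2y = 0.02022;  mass: 40.00x + 105.99y = 0.9667
Solving, x = 8.082 × 10^-3 mol, y = 6.071 × 10^-3 mol
mass of NaOH = 8.082 × 10^-3 × 40.00 = 0.3233 g
% NaOH = 0.3233 / 0.9667 × 100 = 33.44 %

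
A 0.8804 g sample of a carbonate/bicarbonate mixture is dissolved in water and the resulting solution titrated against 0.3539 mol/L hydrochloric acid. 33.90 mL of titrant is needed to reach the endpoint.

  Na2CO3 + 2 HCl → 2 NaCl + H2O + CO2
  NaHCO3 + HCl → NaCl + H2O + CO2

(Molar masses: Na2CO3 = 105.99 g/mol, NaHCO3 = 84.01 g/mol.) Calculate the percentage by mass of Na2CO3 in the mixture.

24.74 %

n(HCl) = 0.03390 × 0.3539 = 0.01200 mol
Let x = n(Na2CO3), y = n(NaHCO3).
Titrant: 2x + 1y = 0.01200;  mass: 105.99x + 84.01y = 0.8804
Solving, x = 2.055 × 10^-3 mol, y = 7.887 × 10^-3 mol
mass of Na2CO3 = 2.055 × 10^-3 × 105.99 = 0.2178 g
% Na2CO3 = 0.2178 / 0.8804 × 100 = 24.74 %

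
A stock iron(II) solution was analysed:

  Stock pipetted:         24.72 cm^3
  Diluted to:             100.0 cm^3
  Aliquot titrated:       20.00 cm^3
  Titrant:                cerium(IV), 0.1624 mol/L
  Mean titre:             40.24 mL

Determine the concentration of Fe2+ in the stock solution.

Ce^4+ + Fe^2+ → Ce^3+ + Fe^3+
n(Ce4+) = 0.04024 × 0.1624 = 6.535 × 10^-3 mol
n(Fe2+) in the aliquot = 6.535 × 10^-3 mol (1:1 ratio)
[Fe2+]_dilute = 6.535 × 10^-3 / 0.02000 = 0.3267 mol/L
Dilution factor = 100.0 / 24.72 = 4.045
[Fe2+]_stock = 0.3267 × 4.045 = 1.322 mol/L

1.322 mol/L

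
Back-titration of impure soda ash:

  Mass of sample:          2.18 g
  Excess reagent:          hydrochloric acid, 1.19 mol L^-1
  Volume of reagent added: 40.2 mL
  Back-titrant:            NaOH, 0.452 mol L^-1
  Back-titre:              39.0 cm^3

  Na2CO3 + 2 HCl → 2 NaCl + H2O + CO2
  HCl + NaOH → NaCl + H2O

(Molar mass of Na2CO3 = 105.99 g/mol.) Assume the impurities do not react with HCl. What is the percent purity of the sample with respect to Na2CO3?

73.4 %

n(HCl) added = 0.0402 × 1.19 = 0.0478 mol
n(NaOH) used in back-titration = 0.0390 × 0.452 = 0.0176 mol
n(HCl) left over = 0.0176 mol (1:1 ratio)
n(HCl) consumed by analyte = 0.0478 − 0.0176 = 0.0302 mol
From the 1:2 ratio, n(Na2CO3) = 1/2 × 0.0302 = 0.0151 mol
mass of Na2CO3 = 0.0151 × 105.99 = 1.60 g
% Na2CO3 = 1.60 / 2.18 × 100 = 73.4 %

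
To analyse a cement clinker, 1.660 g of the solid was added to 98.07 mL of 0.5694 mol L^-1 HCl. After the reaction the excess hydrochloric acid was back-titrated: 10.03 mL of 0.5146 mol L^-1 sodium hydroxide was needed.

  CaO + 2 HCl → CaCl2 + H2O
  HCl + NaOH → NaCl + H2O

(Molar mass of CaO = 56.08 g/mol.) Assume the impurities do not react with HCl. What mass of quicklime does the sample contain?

1.421 g

n(HCl) added = 0.09807 × 0.5694 = 0.05584 mol
n(NaOH) used in back-titration = 0.01003 × 0.5146 = 5.161 × 10^-3 mol
n(HCl) left over = 5.161 × 10^-3 mol (1:1 ratio)
n(HCl) consumed by analyte = 0.05584 − 5.161 × 10^-3 = 0.05068 mol
From the 1:2 ratio, n(CaO) = 1/2 × 0.05068 = 0.02534 mol
mass of CaO = 0.02534 × 56.08 = 1.421 g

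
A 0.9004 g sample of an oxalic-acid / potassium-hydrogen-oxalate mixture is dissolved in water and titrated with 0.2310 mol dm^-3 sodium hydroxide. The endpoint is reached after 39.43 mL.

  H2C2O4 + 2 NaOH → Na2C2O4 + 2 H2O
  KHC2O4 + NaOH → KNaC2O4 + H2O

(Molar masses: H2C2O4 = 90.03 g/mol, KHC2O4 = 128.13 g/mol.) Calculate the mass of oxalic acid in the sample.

0.1444 g

n(NaOH) = 0.03943 × 0.2310 = 9.108 × 10^-3 mol
Let x = n(H2C2O4), y = n(KHC2O4).
Titrant: 2x + 1y = 9.108 × 10^-3;  mass: 90.03x + 128.13y = 0.9004
Solving, x = 1.604 × 10^-3 mol, y = 5.900 × 10^-3 mol
mass of H2C2O4 = 1.604 × 10^-3 × 90.03 = 0.1444 g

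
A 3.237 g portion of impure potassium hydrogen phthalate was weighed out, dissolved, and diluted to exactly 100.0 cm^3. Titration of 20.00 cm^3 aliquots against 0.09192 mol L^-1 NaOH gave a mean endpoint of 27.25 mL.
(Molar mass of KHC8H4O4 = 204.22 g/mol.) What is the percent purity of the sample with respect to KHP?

KHC8H4O4 + NaOH → KNaC8H4O4 + H2O
n(NaOH) per titration = 0.02725 × 0.09192 = 2.505 × 10^-3 mol
n(KHC8H4O4) in each aliquot = 2.505 × 10^-3 mol (1:1 ratio)
n(KHC8H4O4) in the whole flask = 2.505 × 10^-3 × 100.0/20.00 = 0.01252 mol
mass of KHC8H4O4 = 0.01252 × 204.22 = 2.558 g
% KHC8H4O4 = 2.558 / 3.237 × 100 = 79.01 %

79.01 %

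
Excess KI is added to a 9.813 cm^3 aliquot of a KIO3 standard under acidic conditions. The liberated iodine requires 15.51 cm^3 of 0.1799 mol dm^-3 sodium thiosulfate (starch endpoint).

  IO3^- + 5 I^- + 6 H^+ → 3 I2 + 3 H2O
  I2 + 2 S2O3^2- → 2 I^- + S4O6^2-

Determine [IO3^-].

0.04739 mol/L

n(S2O3^2-) = 0.01551 × 0.1799 = 2.790 × 10^-3 mol
n(I2) = n(S2O3^2-)/2 = 1.395 × 10^-3 mol
From the 1:3 ratio, n(IO3^-) in the aliquot = 1/3 × 1.395 × 10^-3 = 4.650 × 10^-4 mol
[IO3^-] = 4.650 × 10^-4 / 0.009813 = 0.04739 mol/L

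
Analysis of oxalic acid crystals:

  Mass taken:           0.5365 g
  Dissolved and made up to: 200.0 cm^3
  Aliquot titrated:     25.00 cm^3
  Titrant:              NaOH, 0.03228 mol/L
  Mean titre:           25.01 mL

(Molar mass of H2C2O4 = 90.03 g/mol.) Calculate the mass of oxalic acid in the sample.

H2C2O4 + 2 NaOH → Na2C2O4 + 2 H2O
n(NaOH) per titration = 0.02501 × 0.03228 = 8.073 × 10^-4 mol
From the 1:2 ratio, n(H2C2O4) in each aliquot = 1/2 × 8.073 × 10^-4 = 4.037 × 10^-4 mol
n(H2C2O4) in the whole flask = 4.037 × 10^-4 × 200.0/25.00 = 3.229 × 10^-3 mol
mass of H2C2O4 = 3.229 × 10^-3 × 90.03 = 0.2907 g

0.2907 g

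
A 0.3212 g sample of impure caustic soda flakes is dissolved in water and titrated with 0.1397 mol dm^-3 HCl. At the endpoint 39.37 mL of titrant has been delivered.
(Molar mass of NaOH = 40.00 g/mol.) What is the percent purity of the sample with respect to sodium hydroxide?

68.49 %

NaOH + HCl → NaCl + H2O
n(HCl) = 0.03937 L × 0.1397 mol/L = 5.500 × 10^-3 mol
n(NaOH) = 5.500 × 10^-3 mol (1:1 ratio)
mass of NaOH = 5.500 × 10^-3 × 40.00 g/mol = 0.2200 g
% NaOH = 0.2200 / 0.3212 × 100 = 68.49 %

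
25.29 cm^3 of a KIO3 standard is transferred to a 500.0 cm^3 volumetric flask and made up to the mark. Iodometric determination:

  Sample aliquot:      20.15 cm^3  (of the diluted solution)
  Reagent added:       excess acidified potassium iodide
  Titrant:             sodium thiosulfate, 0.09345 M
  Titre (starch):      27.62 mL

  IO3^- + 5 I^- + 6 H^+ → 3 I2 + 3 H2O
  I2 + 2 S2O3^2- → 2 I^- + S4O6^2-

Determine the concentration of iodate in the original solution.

0.4221 M

n(S2O3^2-) = 0.02762 × 0.09345 = 2.581 × 10^-3 mol
n(I2) = n(S2O3^2-)/2 = 1.291 × 10^-3 mol
From the 1:3 ratio, n(IO3^-) in the aliquot = 1/3 × 1.291 × 10^-3 = 4.302 × 10^-4 mol
[IO3^-]_dilute = 4.302 × 10^-4 / 0.02015 = 0.02135 mol/L
[IO3^-]_original = 0.02135 × 500.0/25.29 = 0.4221 mol/L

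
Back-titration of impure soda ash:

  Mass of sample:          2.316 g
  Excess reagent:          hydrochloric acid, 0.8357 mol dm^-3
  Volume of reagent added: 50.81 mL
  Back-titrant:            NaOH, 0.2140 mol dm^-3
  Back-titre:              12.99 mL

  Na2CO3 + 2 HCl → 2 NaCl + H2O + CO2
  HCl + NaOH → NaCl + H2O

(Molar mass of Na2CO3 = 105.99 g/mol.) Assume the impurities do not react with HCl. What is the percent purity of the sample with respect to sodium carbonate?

90.80 %

n(HCl) added = 0.05081 × 0.8357 = 0.04246 mol
n(NaOH) used in back-titration = 0.01299 × 0.2140 = 2.780 × 10^-3 mol
n(HCl) left over = 2.780 × 10^-3 mol (1:1 ratio)
n(HCl) consumed by analyte = 0.04246 − 2.780 × 10^-3 = 0.03968 mol
From the 1:2 ratio, n(Na2CO3) = 1/2 × 0.03968 = 0.01984 mol
mass of Na2CO3 = 0.01984 × 105.99 = 2.103 g
% Na2CO3 = 2.103 / 2.316 × 100 = 90.80 %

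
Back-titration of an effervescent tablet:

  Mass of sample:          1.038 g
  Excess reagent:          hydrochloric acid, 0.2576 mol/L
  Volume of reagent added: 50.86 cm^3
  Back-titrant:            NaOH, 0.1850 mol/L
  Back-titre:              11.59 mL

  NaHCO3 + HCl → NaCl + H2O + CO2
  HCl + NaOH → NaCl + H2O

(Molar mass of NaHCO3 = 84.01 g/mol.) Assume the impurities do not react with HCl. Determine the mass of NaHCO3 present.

0.9205 g

n(HCl) added = 0.05086 × 0.2576 = 0.01310 mol
n(NaOH) used in back-titration = 0.01159 × 0.1850 = 2.144 × 10^-3 mol
n(HCl) left over = 2.144 × 10^-3 mol (1:1 ratio)
n(HCl) consumed by analyte = 0.01310 − 2.144 × 10^-3 = 0.01096 mol
n(NaHCO3) = 0.01096 mol (1:1 ratio)
mass of NaHCO3 = 0.01096 × 84.01 = 0.9205 g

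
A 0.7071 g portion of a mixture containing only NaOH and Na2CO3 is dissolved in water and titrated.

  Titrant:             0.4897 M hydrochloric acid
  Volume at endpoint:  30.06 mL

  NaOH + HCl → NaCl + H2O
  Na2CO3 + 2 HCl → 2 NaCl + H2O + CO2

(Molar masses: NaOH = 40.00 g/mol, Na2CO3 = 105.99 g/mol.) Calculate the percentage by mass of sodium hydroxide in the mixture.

n(HCl) = 0.03006 × 0.4897 = 0.01472 mol
Let x = n(NaOH), y = n(Na2CO3).
Titrant: 1x + 2y = 0.01472;  mass: 40.00x + 105.99y = 0.7071
Solving, x = 5.618 × 10^-3 mol, y = 4.551 × 10^-3 mol
mass of NaOH = 5.618 × 10^-3 × 40.00 = 0.2247 g
% NaOH = 0.2247 / 0.7071 × 100 = 31.78 %

31.78 %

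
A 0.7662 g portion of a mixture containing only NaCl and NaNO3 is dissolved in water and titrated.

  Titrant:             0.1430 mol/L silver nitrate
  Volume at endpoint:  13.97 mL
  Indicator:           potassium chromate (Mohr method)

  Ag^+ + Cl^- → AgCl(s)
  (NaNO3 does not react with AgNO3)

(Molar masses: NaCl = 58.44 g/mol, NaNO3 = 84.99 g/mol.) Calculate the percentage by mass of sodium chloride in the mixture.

15.24 %

n(AgNO3) = 0.01397 × 0.1430 = 1.998 × 10^-3 mol
Let x = n(NaCl), y = n(NaNO3).
Titrant: 1x = 1.998 × 10^-3;  mass: 58.44x + 84.99y = 0.7662
Solving, x = 1.998 × 10^-3 mol, y = 7.642 × 10^-3 mol
mass of NaCl = 1.998 × 10^-3 × 58.44 = 0.1167 g
% NaCl = 0.1167 / 0.7662 × 100 = 15.24 %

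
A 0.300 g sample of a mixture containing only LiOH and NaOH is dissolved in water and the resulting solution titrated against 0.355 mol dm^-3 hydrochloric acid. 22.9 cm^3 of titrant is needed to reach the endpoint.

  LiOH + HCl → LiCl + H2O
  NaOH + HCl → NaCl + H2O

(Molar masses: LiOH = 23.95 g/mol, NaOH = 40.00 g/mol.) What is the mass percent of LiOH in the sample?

12.5 %

n(HCl) = 0.0229 × 0.355 = 8.13 × 10^-3 mol
Let x = n(LiOH), y = n(NaOH).
Titrant: 1x + 1y = 8.13 × 10^-3;  mass: 23.95x + 40.00y = 0.300
Solving, x = 1.57 × 10^-3 mol, y = 6.56 × 10^-3 mol
mass of LiOH = 1.57 × 10^-3 × 23.95 = 0.0376 g
% LiOH = 0.0376 / 0.300 × 100 = 12.5 %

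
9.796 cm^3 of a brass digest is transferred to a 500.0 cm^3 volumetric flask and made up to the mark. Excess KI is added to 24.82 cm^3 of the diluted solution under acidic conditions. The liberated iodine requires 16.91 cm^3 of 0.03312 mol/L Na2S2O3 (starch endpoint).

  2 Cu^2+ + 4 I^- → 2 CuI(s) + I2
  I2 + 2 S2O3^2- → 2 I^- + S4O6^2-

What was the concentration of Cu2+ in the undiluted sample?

n(S2O3^2-) = 0.01691 × 0.03312 = 5.601 × 10^-4 mol
n(I2) = n(S2O3^2-)/2 = 2.800 × 10^-4 mol
From the 2:1 ratio, n(Cu2+) in the aliquot = 2/1 × 2.800 × 10^-4 = 5.601 × 10^-4 mol
[Cu2+]_dilute = 5.601 × 10^-4 / 0.02482 = 0.02256 mol/L
[Cu2+]_original = 0.02256 × 500.0/9.796 = 1.152 mol/L

1.152 mol/L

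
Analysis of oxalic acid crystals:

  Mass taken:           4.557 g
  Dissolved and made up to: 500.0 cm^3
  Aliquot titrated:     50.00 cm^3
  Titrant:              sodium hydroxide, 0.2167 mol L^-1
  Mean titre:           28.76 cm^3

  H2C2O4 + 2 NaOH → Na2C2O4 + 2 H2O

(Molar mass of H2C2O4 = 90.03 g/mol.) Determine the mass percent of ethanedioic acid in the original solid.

61.56 %

n(NaOH) per titration = 0.02876 × 0.2167 = 6.232 × 10^-3 mol
From the 1:2 ratio, n(H2C2O4) in each aliquot = 1/2 × 6.232 × 10^-3 = 3.116 × 10^-3 mol
n(H2C2O4) in the whole flask = 3.116 × 10^-3 × 500.0/50.00 = 0.03116 mol
mass of H2C2O4 = 0.03116 × 90.03 = 2.805 g
% H2C2O4 = 2.805 / 4.557 × 100 = 61.56 %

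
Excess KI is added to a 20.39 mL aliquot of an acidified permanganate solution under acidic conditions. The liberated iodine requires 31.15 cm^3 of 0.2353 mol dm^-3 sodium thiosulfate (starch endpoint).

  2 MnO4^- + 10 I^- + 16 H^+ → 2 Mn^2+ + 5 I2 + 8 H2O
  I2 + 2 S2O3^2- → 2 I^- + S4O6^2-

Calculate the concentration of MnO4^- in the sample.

0.07189 mol/L

n(S2O3^2-) = 0.03115 × 0.2353 = 7.330 × 10^-3 mol
n(I2) = n(S2O3^2-)/2 = 3.665 × 10^-3 mol
From the 2:5 ratio, n(MnO4^-) in the aliquot = 2/5 × 3.665 × 10^-3 = 1.466 × 10^-3 mol
[MnO4^-] = 1.466 × 10^-3 / 0.02039 = 0.07189 mol/L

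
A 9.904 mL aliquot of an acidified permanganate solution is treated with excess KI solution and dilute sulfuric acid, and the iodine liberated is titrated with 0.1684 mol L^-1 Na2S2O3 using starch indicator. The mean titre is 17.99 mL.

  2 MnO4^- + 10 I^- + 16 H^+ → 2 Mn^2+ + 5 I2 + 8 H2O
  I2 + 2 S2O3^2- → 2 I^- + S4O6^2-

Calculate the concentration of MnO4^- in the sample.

n(S2O3^2-) = 0.01799 × 0.1684 = 3.030 × 10^-3 mol
n(I2) = n(S2O3^2-)/2 = 1.515 × 10^-3 mol
From the 2:5 ratio, n(MnO4^-) in the aliquot = 2/5 × 1.515 × 10^-3 = 6.059 × 10^-4 mol
[MnO4^-] = 6.059 × 10^-4 / 0.009904 = 0.06118 mol/L

0.06118 mol/L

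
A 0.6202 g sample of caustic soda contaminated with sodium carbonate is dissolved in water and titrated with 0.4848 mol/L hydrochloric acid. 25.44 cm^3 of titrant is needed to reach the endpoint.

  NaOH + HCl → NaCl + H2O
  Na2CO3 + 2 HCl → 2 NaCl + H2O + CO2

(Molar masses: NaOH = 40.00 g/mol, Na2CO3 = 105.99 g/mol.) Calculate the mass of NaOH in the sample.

0.1028 g

n(HCl) = 0.02544 × 0.4848 = 0.01233 mol
Let x = n(NaOH), y = n(Na2CO3).
Titrant: 1x + 2y = 0.01233;  mass: 40.00x + 105.99y = 0.6202
Solving, x = 2.571 × 10^-3 mol, y = 4.881 × 10^-3 mol
mass of NaOH = 2.571 × 10^-3 × 40.00 = 0.1028 g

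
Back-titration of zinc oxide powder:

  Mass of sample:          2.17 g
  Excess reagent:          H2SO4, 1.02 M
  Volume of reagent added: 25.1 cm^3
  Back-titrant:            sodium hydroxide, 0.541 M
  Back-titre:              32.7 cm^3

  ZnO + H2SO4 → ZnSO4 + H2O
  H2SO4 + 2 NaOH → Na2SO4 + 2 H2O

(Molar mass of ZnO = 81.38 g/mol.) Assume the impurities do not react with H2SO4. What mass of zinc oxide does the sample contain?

n(H2SO4) added = 0.0251 × 1.02 = 0.0256 mol
n(NaOH) used in back-titration = 0.0327 × 0.541 = 0.0177 mol
From the 1:2 ratio, n(H2SO4) left over = 1/2 × 0.0177 = 8.85 × 10^-3 mol
n(H2SO4) consumed by analyte = 0.0256 − 8.85 × 10^-3 = 0.0168 mol
n(ZnO) = 0.0168 mol (1:1 ratio)
mass of ZnO = 0.0168 × 81.38 = 1.36 g

1.36 g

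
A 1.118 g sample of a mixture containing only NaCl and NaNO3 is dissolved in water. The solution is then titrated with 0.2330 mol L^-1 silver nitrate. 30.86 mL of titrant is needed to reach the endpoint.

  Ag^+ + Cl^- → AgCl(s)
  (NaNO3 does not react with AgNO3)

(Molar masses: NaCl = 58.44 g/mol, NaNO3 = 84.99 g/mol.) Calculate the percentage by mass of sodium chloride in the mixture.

37.59 %

n(AgNO3) = 0.03086 × 0.2330 = 7.190 × 10^-3 mol
Let x = n(NaCl), y = n(NaNO3).
Titrant: 1x = 7.190 × 10^-3;  mass: 58.44x + 84.99y = 1.118
Solving, x = 7.190 × 10^-3 mol, y = 8.210 × 10^-3 mol
mass of NaCl = 7.190 × 10^-3 × 58.44 = 0.4202 g
% NaCl = 0.4202 / 1.118 × 100 = 37.59 %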